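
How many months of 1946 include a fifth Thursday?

A month has five Thursdays exactly when Thursday falls within its first (length − 28) days.
Jan: 31 days, starts Tue → 5 of Tue, Wed, Thu ✓
Feb: 28 days, starts Fri → 5 of (none)
Mar: 31 days, starts Fri → 5 of Fri, Sat, Sun
Apr: 30 days, starts Mon → 5 of Mon, Tue
May: 31 days, starts Wed → 5 of Wed, Thu, Fri ✓
Jun: 30 days, starts Sat → 5 of Sat, Sun
Jul: 31 days, starts Mon → 5 of Mon, Tue, Wed
Aug: 31 days, starts Thu → 5 of Thu, Fri, Sat ✓
Sep: 30 days, starts Sun → 5 of Sun, Mon
Oct: 31 days, starts Tue → 5 of Tue, Wed, Thu ✓
Nov: 30 days, starts Fri → 5 of Fri, Sat
Dec: 31 days, starts Sun → 5 of Sun, Mon, Tue
Months with five Thursdays: Jan, May, Aug, Oct.

4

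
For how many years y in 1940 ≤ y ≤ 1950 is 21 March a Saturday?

1

Day of week of March 21 in each year:
1940: Thu, 1941: Fri, 1942: Sat ✓, 1943: Sun, 1944: Tue, 1945: Wed, 1946: Thu, 1947: Fri, 1948: Sun, 1949: Mon, 1950: Tue
Saturdays: 1942.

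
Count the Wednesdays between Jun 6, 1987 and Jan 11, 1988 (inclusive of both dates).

31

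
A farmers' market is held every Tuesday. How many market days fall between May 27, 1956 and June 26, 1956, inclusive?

5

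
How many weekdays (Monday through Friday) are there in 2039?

Jan 1, 2039 is a Saturday.
The range spans 365 days (inclusive of both endpoints).
365 = 7 × 52 + 1, so there are 52 full weeks plus 1 extra day.
Each full week contributes 5 weekdays (Mon–Fri): 52 × 5 = 260.
The 1 extra day is Sat — none qualify.
Total: 260 + 0 = 260.

260 weekdays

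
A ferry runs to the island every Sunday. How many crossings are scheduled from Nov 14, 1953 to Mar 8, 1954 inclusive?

17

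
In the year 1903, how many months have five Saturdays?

A month has five Saturdays exactly when Saturday falls within its first (length − 28) days.
Jan: 31 days, starts Thu → 5 of Thu, Fri, Sat ✓
Feb: 28 days, starts Sun → 5 of (none)
Mar: 31 days, starts Sun → 5 of Sun, Mon, Tue
Apr: 30 days, starts Wed → 5 of Wed, Thu
May: 31 days, starts Fri → 5 of Fri, Sat, Sun ✓
Jun: 30 days, starts Mon → 5 of Mon, Tue
Jul: 31 days, starts Wed → 5 of Wed, Thu, Fri
Aug: 31 days, starts Sat → 5 of Sat, Sun, Mon ✓
Sep: 30 days, starts Tue → 5 of Tue, Wed
Oct: 31 days, starts Thu → 5 of Thu, Fri, Sat ✓
Nov: 30 days, starts Sun → 5 of Sun, Mon
Dec: 31 days, starts Tue → 5 of Tue, Wed, Thu
Months with five Saturdays: Jan, May, Aug, Oct.

4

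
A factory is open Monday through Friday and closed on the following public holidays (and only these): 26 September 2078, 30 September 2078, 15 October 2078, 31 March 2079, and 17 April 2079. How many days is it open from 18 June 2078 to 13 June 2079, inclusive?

18 June 2078 is a Saturday.
From 18 June 2078 to 13 June 2079 is 361 days inclusive.
361 = 7 × 51 + 4, so there are 51 full weeks plus 4 extra days.
Each full week contributes 5 weekdays (Mon–Fri): 51 × 5 = 255.
The 4 extra days are Sat, Sun, Mon, Tue — 2 of them qualify.
Total: 255 + 2 = 257.
Holidays: 26 September 2078 (Mon); 30 September 2078 (Fri); 15 October 2078 (Sat); 31 March 2079 (Fri); 17 April 2079 (Mon).
4 of the 5 holidays fall on weekdays; the rest are weekends and were already excluded.
Business days: 257 − 4 = 253.

253 working days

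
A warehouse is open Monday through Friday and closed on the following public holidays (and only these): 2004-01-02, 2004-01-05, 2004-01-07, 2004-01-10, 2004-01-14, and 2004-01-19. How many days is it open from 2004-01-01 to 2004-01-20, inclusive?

9

2004-01-01 is a Thursday.
The range spans 20 days (inclusive of both endpoints).
20 = 7 × 2 + 6, so there are 2 full weeks plus 6 extra days.
Each full week contributes 5 weekdays (Mon–Fri): 2 × 5 = 10.
The 6 extra days are Thursday, Friday, Saturday, Sunday, Monday, Tuesday — 4 of them qualify.
Total: 10 + 4 = 14.
Holidays: 2004-01-02 (Fri); 2004-01-05 (Mon); 2004-01-07 (Wed); 2004-01-10 (Sat); 2004-01-14 (Wed); 2004-01-19 (Mon).
5 of the 6 holidays fall on weekdays; the rest are weekends and were already excluded.
Business days: 14 − 5 = 9.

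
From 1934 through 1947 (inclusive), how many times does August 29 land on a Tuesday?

2

Day of week of August 29 in each year:
1934: Wed, 1935: Thu, 1936: Sat, 1937: Sun, 1938: Mon, 1939: Tue ✓, 1940: Thu, 1941: Fri, 1942: Sat, 1943: Sun, 1944: Tue ✓, 1945: Wed, 1946: Thu, 1947: Fri
Tuesdays: 1939, 1944.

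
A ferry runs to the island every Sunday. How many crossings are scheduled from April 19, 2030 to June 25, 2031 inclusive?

62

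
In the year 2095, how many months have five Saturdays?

5

A month has five Saturdays exactly when Saturday falls within its first (length − 28) days.
Jan: 31 days, starts Sat → 5 of Sat, Sun, Mon ✓
Feb: 28 days, starts Tue → 5 of (none)
Mar: 31 days, starts Tue → 5 of Tue, Wed, Thu
Apr: 30 days, starts Fri → 5 of Fri, Sat ✓
May: 31 days, starts Sun → 5 of Sun, Mon, Tue
Jun: 30 days, starts Wed → 5 of Wed, Thu
Jul: 31 days, starts Fri → 5 of Fri, Sat, Sun ✓
Aug: 31 days, starts Mon → 5 of Mon, Tue, Wed
Sep: 30 days, starts Thu → 5 of Thu, Fri
Oct: 31 days, starts Sat → 5 of Sat, Sun, Mon ✓
Nov: 30 days, starts Tue → 5 of Tue, Wed
Dec: 31 days, starts Thu → 5 of Thu, Fri, Sat ✓
Months with five Saturdays: Jan, Apr, Jul, Oct, Dec.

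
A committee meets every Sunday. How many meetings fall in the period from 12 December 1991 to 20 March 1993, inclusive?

66 Sundays

12 December 1991 is a Thursday.
From 12 December 1991 to 20 March 1993 is 465 days inclusive.
465 = 7 × 66 + 3, so there are 66 full weeks plus 3 extra days.
Each full week contributes one Sunday: 66 so far.
The 3 extra days are Thursday, Friday, Saturday — none qualify.
Total: 66 + 0 = 66.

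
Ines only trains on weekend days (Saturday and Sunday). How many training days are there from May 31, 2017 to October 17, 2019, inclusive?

248

May 31, 2017 is a Wednesday.
From May 31, 2017 to October 17, 2019 is 870 days inclusive.
870 = 7 × 124 + 2, so there are 124 full weeks plus 2 extra days.
Each full week contributes 2 weekend days (Sat, Sun): 124 × 2 = 248.
The 2 extra days are Wednesday, Thursday — none qualify.
Total: 248 + 0 = 248.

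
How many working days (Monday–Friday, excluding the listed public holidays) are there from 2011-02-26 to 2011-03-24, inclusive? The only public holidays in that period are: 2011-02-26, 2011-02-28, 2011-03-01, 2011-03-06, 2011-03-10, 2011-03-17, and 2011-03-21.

2011-02-26 is a Saturday.
From 2011-02-26 to 2011-03-24 is 27 days inclusive.
27 = 7 × 3 + 6, so there are 3 full weeks plus 6 extra days.
Each full week contributes 5 weekdays (Mon–Fri): 3 × 5 = 15.
The 6 extra days are Sat, Sun, Mon, Tue, Wed, Thu — 4 of them qualify.
Total: 15 + 4 = 19.
Holidays: 2011-02-26 (Sat); 2011-02-28 (Mon); 2011-03-01 (Tue); 2011-03-06 (Sun); 2011-03-10 (Thu); 2011-03-17 (Thu); 2011-03-21 (Mon).
5 of the 7 holidays fall on weekdays; the rest are weekends and were already excluded.
Business days: 19 − 5 = 14.

14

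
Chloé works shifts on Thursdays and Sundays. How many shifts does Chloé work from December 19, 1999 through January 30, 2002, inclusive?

221

December 19, 1999 is a Sunday.
The range spans 774 days (inclusive of both endpoints).
774 = 7 × 110 + 4, so there are 110 full weeks plus 4 extra days.
Each full week contributes 2 days from the set (Thu, Sun): 110 × 2 = 220.
The 4 extra days are Sunday, Monday, Tuesday, Wednesday — 1 of them qualifies.
Total: 220 + 1 = 221.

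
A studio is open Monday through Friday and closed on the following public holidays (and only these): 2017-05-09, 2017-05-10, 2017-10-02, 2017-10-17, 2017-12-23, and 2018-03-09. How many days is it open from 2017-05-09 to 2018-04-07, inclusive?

234 working days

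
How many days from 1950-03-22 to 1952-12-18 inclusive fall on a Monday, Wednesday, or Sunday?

1950-03-22 is a Wednesday.
The range spans 1003 days (inclusive of both endpoints).
1003 = 7 × 143 + 2, so there are 143 full weeks plus 2 extra days.
Each full week contributes 3 days from the set (Mon, Wed, Sun): 143 × 3 = 429.
The 2 extra days are Wednesday, Thursday — 1 of them qualifies.
Total: 429 + 1 = 430.

430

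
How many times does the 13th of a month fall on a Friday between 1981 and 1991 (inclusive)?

Friday-the-13ths by year:
1981: Feb, Mar, Nov
1982: Aug
1983: May
1984: Jan, Apr, Jul
1985: Sep, Dec
1986: Jun
1987: Feb, Mar, Nov
1988: May
1989: Jan, Oct
1990: Apr, Jul
1991: Sep, Dec

21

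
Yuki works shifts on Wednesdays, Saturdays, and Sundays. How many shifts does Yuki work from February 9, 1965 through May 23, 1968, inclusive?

February 9, 1965 is a Tuesday.
That's 1200 days from start to end, counting both.
1200 = 7 × 171 + 3, so there are 171 full weeks plus 3 extra days.
Each full week contributes 3 days from the set (Wed, Sat, Sun): 171 × 3 = 513.
The 3 extra days are Tue, Wed, Thu — 1 of them qualifies.
Total: 513 + 1 = 514.

514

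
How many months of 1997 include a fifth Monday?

4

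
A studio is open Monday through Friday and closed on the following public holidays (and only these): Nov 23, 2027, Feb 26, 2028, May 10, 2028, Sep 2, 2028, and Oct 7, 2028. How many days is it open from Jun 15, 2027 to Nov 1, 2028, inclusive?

Jun 15, 2027 is a Tuesday.
That's 506 days from start to end, counting both.
506 = 7 × 72 + 2, so there are 72 full weeks plus 2 extra days.
Each full week contributes 5 weekdays (Mon–Fri): 72 × 5 = 360.
The 2 extra days are Tue, Wed — 2 of them qualify.
Total: 360 + 2 = 362.
Holidays: Nov 23, 2027 (Tue); Feb 26, 2028 (Sat); May 10, 2028 (Wed); Sep 2, 2028 (Sat); Oct 7, 2028 (Sat).
2 of the 5 holidays fall on weekdays; the rest are weekends and were already excluded.
Business days: 362 − 2 = 360.

360 business days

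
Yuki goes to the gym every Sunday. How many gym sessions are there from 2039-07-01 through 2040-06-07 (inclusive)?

49

2039-07-01 is a Friday.
The range spans 343 days (inclusive of both endpoints).
343 = 7 × 49, so the span is exactly 49 full weeks.
Each full week contributes one Sunday: 49 so far.
Total: 49.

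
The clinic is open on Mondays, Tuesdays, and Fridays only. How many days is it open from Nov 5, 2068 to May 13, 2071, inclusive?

395

Nov 5, 2068 is a Monday.
That's 920 days from start to end, counting both.
920 = 7 × 131 + 3, so there are 131 full weeks plus 3 extra days.
Each full week contributes 3 days from the set (Mon, Tue, Fri): 131 × 3 = 393.
The 3 extra days are Mon, Tue, Wed — 2 of them qualify.
Total: 393 + 2 = 395.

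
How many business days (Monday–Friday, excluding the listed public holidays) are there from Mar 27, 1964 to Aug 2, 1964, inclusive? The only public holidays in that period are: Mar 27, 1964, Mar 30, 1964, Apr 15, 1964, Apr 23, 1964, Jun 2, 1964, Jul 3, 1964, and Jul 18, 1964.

Mar 27, 1964 is a Friday.
The range spans 129 days (inclusive of both endpoints).
129 = 7 × 18 + 3, so there are 18 full weeks plus 3 extra days.
Each full week contributes 5 weekdays (Mon–Fri): 18 × 5 = 90.
The 3 extra days are Friday, Saturday, Sunday — 1 of them qualifies.
Total: 90 + 1 = 91.
Holidays: Mar 27, 1964 (Fri); Mar 30, 1964 (Mon); Apr 15, 1964 (Wed); Apr 23, 1964 (Thu); Jun 2, 1964 (Tue); Jul 3, 1964 (Fri); Jul 18, 1964 (Sat).
6 of the 7 holidays fall on weekdays; the rest are weekends and were already excluded.
Business days: 91 − 6 = 85.

85 business days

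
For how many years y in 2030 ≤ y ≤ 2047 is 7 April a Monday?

3

Day of week of April 7 in each year:
2030: Sun, 2031: Mon ✓, 2032: Wed, 2033: Thu, 2034: Fri, 2035: Sat, 2036: Mon ✓, 2037: Tue, 2038: Wed, 2039: Thu, 2040: Sat, 2041: Sun, 2042: Mon ✓, 2043: Tue, 2044: Thu, 2045: Fri, 2046: Sat, 2047: Sun
Mondays: 2031, 2036, 2042.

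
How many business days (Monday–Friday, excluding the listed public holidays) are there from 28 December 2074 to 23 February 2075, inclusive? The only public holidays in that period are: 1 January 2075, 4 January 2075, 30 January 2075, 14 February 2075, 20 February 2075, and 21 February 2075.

35

28 December 2074 is a Friday.
From 28 December 2074 to 23 February 2075 is 58 days inclusive.
58 = 7 × 8 + 2, so there are 8 full weeks plus 2 extra days.
Each full week contributes 5 weekdays (Mon–Fri): 8 × 5 = 40.
The 2 extra days are Fri, Sat — 1 of them qualifies.
Total: 40 + 1 = 41.
Holidays: 1 January 2075 (Tue); 4 January 2075 (Fri); 30 January 2075 (Wed); 14 February 2075 (Thu); 20 February 2075 (Wed); 21 February 2075 (Thu).
All 6 holidays fall on weekdays, so subtract 6.
Business days: 41 − 6 = 35.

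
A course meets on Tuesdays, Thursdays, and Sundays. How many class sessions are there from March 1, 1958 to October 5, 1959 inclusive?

250

March 1, 1958 is a Saturday.
From March 1, 1958 to October 5, 1959 is 584 days inclusive.
584 = 7 × 83 + 3, so there are 83 full weeks plus 3 extra days.
Each full week contributes 3 days from the set (Tue, Thu, Sun): 83 × 3 = 249.
The 3 extra days are Sat, Sun, Mon — 1 of them qualifies.
Total: 249 + 1 = 250.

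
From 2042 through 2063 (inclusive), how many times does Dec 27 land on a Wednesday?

4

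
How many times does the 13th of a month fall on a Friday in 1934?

The 13th falls on a Friday when the month's 13th has weekday Fri.
Jan 13 is Sat; Feb 13 is Tue; Mar 13 is Tue; Apr 13 is Fri ✓; May 13 is Sun; Jun 13 is Wed; Jul 13 is Fri ✓; Aug 13 is Mon; Sep 13 is Thu; Oct 13 is Sat; Nov 13 is Tue; Dec 13 is Thu.
Friday the 13ths: Apr, Jul.

2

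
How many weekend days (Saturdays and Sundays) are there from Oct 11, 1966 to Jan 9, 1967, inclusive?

26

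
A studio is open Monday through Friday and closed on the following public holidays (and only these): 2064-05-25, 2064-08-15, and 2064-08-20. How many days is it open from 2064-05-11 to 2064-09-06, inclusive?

83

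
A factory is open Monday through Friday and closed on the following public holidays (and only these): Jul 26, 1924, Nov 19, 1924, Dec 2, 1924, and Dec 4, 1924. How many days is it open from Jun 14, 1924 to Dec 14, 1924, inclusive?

127 business days

Jun 14, 1924 is a Saturday.
That's 184 days from start to end, counting both.
184 = 7 × 26 + 2, so there are 26 full weeks plus 2 extra days.
Each full week contributes 5 weekdays (Mon–Fri): 26 × 5 = 130.
The 2 extra days are Sat, Sun — none qualify.
Total: 130 + 0 = 130.
Holidays: Jul 26, 1924 (Sat); Nov 19, 1924 (Wed); Dec 2, 1924 (Tue); Dec 4, 1924 (Thu).
3 of the 4 holidays fall on weekdays; the rest are weekends and were already excluded.
Business days: 130 − 3 = 127.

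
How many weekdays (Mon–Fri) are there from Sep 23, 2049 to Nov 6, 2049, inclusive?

Sep 23, 2049 is a Thursday.
The range spans 45 days (inclusive of both endpoints).
45 = 7 × 6 + 3, so there are 6 full weeks plus 3 extra days.
Each full week contributes 5 weekdays (Mon–Fri): 6 × 5 = 30.
The 3 extra days are Thu, Fri, Sat — 2 of them qualify.
Total: 30 + 2 = 32.

32 weekdays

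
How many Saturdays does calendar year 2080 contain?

52

January 1, 2080 is a Monday.
The range spans 366 days (inclusive of both endpoints).
366 = 7 × 52 + 2, so there are 52 full weeks plus 2 extra days.
Each full week contributes one Saturday: 52 so far.
The 2 extra days are Mon, Tue — none qualify.
Total: 52 + 0 = 52.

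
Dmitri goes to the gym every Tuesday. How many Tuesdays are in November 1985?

1 November 1985 is a Friday.
That's 30 days from start to end, counting both.
30 = 7 × 4 + 2, so there are 4 full weeks plus 2 extra days.
Each full week contributes one Tuesday: 4 so far.
The 2 extra days are Friday, Saturday — none qualify.
Total: 4 + 0 = 4.

4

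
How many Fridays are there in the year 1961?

1 January 1961 is a Sunday.
The range spans 365 days (inclusive of both endpoints).
365 = 7 × 52 + 1, so there are 52 full weeks plus 1 extra day.
Each full week contributes one Friday: 52 so far.
The 1 extra day is Sun — none qualify.
Total: 52 + 0 = 52.

52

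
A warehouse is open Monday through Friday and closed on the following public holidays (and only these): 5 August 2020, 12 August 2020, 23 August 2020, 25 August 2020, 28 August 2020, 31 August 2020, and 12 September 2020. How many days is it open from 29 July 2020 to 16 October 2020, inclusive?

53 working days

29 July 2020 is a Wednesday.
From 29 July 2020 to 16 October 2020 is 80 days inclusive.
80 = 7 × 11 + 3, so there are 11 full weeks plus 3 extra days.
Each full week contributes 5 weekdays (Mon–Fri): 11 × 5 = 55.
The 3 extra days are Wednesday, Thursday, Friday — 3 of them qualify.
Total: 55 + 3 = 58.
Holidays: 5 August 2020 (Wed); 12 August 2020 (Wed); 23 August 2020 (Sun); 25 August 2020 (Tue); 28 August 2020 (Fri); 31 August 2020 (Mon); 12 September 2020 (Sat).
5 of the 7 holidays fall on weekdays; the rest are weekends and were already excluded.
Business days: 58 − 5 = 53.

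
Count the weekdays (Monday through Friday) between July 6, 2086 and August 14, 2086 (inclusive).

28 weekdays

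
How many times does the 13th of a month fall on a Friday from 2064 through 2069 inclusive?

11

Friday-the-13ths by year:
2064: Jun
2065: Feb, Mar, Nov
2066: Aug
2067: May
2068: Jan, Apr, Jul
2069: Sep, Dec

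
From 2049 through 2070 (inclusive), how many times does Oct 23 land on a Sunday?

Day of week of October 23 in each year:
2049: Sat, 2050: Sun ✓, 2051: Mon, 2052: Wed, 2053: Thu, 2054: Fri, 2055: Sat, 2056: Mon, 2057: Tue, 2058: Wed, 2059: Thu, 2060: Sat, 2061: Sun ✓, 2062: Mon, 2063: Tue, 2064: Thu, 2065: Fri, 2066: Sat, 2067: Sun ✓, 2068: Tue, 2069: Wed, 2070: Thu
Sundays: 2050, 2061, 2067.

3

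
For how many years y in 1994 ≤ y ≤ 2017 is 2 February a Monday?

4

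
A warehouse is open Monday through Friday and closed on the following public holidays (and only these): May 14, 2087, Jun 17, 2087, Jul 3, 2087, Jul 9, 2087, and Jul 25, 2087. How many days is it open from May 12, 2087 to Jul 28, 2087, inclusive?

51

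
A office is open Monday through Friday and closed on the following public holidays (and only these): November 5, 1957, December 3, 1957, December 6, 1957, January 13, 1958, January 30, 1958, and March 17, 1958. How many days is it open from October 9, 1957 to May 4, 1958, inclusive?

October 9, 1957 is a Wednesday.
The range spans 208 days (inclusive of both endpoints).
208 = 7 × 29 + 5, so there are 29 full weeks plus 5 extra days.
Each full week contributes 5 weekdays (Mon–Fri): 29 × 5 = 145.
The 5 extra days are Wednesday, Thursday, Friday, Saturday, Sunday — 3 of them qualify.
Total: 145 + 3 = 148.
Holidays: November 5, 1957 (Tue); December 3, 1957 (Tue); December 6, 1957 (Fri); January 13, 1958 (Mon); January 30, 1958 (Thu); March 17, 1958 (Mon).
All 6 holidays fall on weekdays, so subtract 6.
Business days: 148 − 6 = 142.

142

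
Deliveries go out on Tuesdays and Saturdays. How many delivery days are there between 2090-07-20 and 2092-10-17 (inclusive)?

2090-07-20 is a Thursday.
That's 821 days from start to end, counting both.
821 = 7 × 117 + 2, so there are 117 full weeks plus 2 extra days.
Each full week contributes 2 days from the set (Tue, Sat): 117 × 2 = 234.
The 2 extra days are Thursday, Friday — none qualify.
Total: 234 + 0 = 234.

234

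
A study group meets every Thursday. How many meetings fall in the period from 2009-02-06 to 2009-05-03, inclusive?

12 Thursdays

2009-02-06 is a Friday.
From 2009-02-06 to 2009-05-03 is 87 days inclusive.
87 = 7 × 12 + 3, so there are 12 full weeks plus 3 extra days.
Each full week contributes one Thursday: 12 so far.
The 3 extra days are Friday, Saturday, Sunday — none qualify.
Total: 12 + 0 = 12.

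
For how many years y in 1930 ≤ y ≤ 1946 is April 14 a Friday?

3

Day of week of April 14 in each year:
1930: Mon, 1931: Tue, 1932: Thu, 1933: Fri ✓, 1934: Sat, 1935: Sun, 1936: Tue, 1937: Wed, 1938: Thu, 1939: Fri ✓, 1940: Sun, 1941: Mon, 1942: Tue, 1943: Wed, 1944: Fri ✓, 1945: Sat, 1946: Sun
Fridays: 1933, 1939, 1944.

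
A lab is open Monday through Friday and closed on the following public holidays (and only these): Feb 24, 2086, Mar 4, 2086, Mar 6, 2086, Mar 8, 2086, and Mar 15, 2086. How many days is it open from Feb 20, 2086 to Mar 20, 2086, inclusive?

Feb 20, 2086 is a Wednesday.
From Feb 20, 2086 to Mar 20, 2086 is 29 days inclusive.
29 = 7 × 4 + 1, so there are 4 full weeks plus 1 extra day.
Each full week contributes 5 weekdays (Mon–Fri): 4 × 5 = 20.
The 1 extra day is Wednesday — 1 of them qualifies.
Total: 20 + 1 = 21.
Holidays: Feb 24, 2086 (Sun); Mar 4, 2086 (Mon); Mar 6, 2086 (Wed); Mar 8, 2086 (Fri); Mar 15, 2086 (Fri).
4 of the 5 holidays fall on weekdays; the rest are weekends and were already excluded.
Business days: 21 − 4 = 17.

17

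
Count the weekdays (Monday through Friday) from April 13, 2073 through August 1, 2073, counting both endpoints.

79 weekdays

April 13, 2073 is a Thursday.
The range spans 111 days (inclusive of both endpoints).
111 = 7 × 15 + 6, so there are 15 full weeks plus 6 extra days.
Each full week contributes 5 weekdays (Mon–Fri): 15 × 5 = 75.
The 6 extra days are Thu, Fri, Sat, Sun, Mon, Tue — 4 of them qualify.
Total: 75 + 4 = 79.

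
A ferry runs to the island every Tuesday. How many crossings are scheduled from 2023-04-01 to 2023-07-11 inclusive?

15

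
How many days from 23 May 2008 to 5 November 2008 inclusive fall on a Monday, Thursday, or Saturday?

23 May 2008 is a Friday.
The range spans 167 days (inclusive of both endpoints).
167 = 7 × 23 + 6, so there are 23 full weeks plus 6 extra days.
Each full week contributes 3 days from the set (Mon, Thu, Sat): 23 × 3 = 69.
The 6 extra days are Fri, Sat, Sun, Mon, Tue, Wed — 2 of them qualify.
Total: 69 + 2 = 71.

71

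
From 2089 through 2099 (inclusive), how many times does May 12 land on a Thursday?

2

Day of week of May 12 in each year:
2089: Thu ✓, 2090: Fri, 2091: Sat, 2092: Mon, 2093: Tue, 2094: Wed, 2095: Thu ✓, 2096: Sat, 2097: Sun, 2098: Mon, 2099: Tue
Thursdays: 2089, 2095.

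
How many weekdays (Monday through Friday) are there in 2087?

261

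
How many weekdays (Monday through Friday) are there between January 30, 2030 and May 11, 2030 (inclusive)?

73

January 30, 2030 is a Wednesday.
That's 102 days from start to end, counting both.
102 = 7 × 14 + 4, so there are 14 full weeks plus 4 extra days.
Each full week contributes 5 weekdays (Mon–Fri): 14 × 5 = 70.
The 4 extra days are Wednesday, Thursday, Friday, Saturday — 3 of them qualify.
Total: 70 + 3 = 73.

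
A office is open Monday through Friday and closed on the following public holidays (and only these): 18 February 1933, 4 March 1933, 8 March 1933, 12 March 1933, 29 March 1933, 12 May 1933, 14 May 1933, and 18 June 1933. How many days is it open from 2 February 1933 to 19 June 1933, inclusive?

95 working days

2 February 1933 is a Thursday.
The range spans 138 days (inclusive of both endpoints).
138 = 7 × 19 + 5, so there are 19 full weeks plus 5 extra days.
Each full week contributes 5 weekdays (Mon–Fri): 19 × 5 = 95.
The 5 extra days are Thursday, Friday, Saturday, Sunday, Monday — 3 of them qualify.
Total: 95 + 3 = 98.
Holidays: 18 February 1933 (Sat); 4 March 1933 (Sat); 8 March 1933 (Wed); 12 March 1933 (Sun); 29 March 1933 (Wed); 12 May 1933 (Fri); 14 May 1933 (Sun); 18 June 1933 (Sun).
3 of the 8 holidays fall on weekdays; the rest are weekends and were already excluded.
Business days: 98 − 3 = 95.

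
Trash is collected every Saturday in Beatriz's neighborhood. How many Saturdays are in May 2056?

4

May 1, 2056 is a Monday.
That's 31 days from start to end, counting both.
31 = 7 × 4 + 3, so there are 4 full weeks plus 3 extra days.
Each full week contributes one Saturday: 4 so far.
The 3 extra days are Mon, Tue, Wed — none qualify.
Total: 4 + 0 = 4.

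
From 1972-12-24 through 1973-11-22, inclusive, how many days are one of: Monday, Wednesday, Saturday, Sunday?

191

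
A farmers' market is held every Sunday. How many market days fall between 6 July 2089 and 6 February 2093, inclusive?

187 Sundays

6 July 2089 is a Wednesday.
The range spans 1312 days (inclusive of both endpoints).
1312 = 7 × 187 + 3, so there are 187 full weeks plus 3 extra days.
Each full week contributes one Sunday: 187 so far.
The 3 extra days are Wed, Thu, Fri — none qualify.
Total: 187 + 0 = 187.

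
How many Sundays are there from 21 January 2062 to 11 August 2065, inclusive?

21 January 2062 is a Saturday.
The range spans 1299 days (inclusive of both endpoints).
1299 = 7 × 185 + 4, so there are 185 full weeks plus 4 extra days.
Each full week contributes one Sunday: 185 so far.
The 4 extra days are Saturday, Sunday, Monday, Tuesday — 1 of them qualifies.
Total: 185 + 1 = 186.

186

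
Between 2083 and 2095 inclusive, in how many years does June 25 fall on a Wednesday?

Day of week of June 25 in each year:
2083: Fri, 2084: Sun, 2085: Mon, 2086: Tue, 2087: Wed ✓, 2088: Fri, 2089: Sat, 2090: Sun, 2091: Mon, 2092: Wed ✓, 2093: Thu, 2094: Fri, 2095: Sat
Wednesdays: 2087, 2092.

2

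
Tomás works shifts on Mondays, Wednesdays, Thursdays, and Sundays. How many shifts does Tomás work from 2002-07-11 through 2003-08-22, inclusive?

233

2002-07-11 is a Thursday.
From 2002-07-11 to 2003-08-22 is 408 days inclusive.
408 = 7 × 58 + 2, so there are 58 full weeks plus 2 extra days.
Each full week contributes 4 days from the set (Mon, Wed, Thu, Sun): 58 × 4 = 232.
The 2 extra days are Thu, Fri — 1 of them qualifies.
Total: 232 + 1 = 233.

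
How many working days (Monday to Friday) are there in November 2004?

Nov 1, 2004 is a Monday.
The range spans 30 days (inclusive of both endpoints).
30 = 7 × 4 + 2, so there are 4 full weeks plus 2 extra days.
Each full week contributes 5 weekdays (Mon–Fri): 4 × 5 = 20.
The 2 extra days are Mon, Tue — 2 of them qualify.
Total: 20 + 2 = 22.

22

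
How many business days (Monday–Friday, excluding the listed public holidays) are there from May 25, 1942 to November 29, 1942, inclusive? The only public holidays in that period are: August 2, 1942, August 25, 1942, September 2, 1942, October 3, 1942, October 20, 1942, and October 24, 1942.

132

May 25, 1942 is a Monday.
From May 25, 1942 to November 29, 1942 is 189 days inclusive.
189 = 7 × 27, so the span is exactly 27 full weeks.
Each full week contributes 5 weekdays (Mon–Fri): 27 × 5 = 135.
Holidays: August 2, 1942 (Sun); August 25, 1942 (Tue); September 2, 1942 (Wed); October 3, 1942 (Sat); October 20, 1942 (Tue); October 24, 1942 (Sat).
3 of the 6 holidays fall on weekdays; the rest are weekends and were already excluded.
Business days: 135 − 3 = 132.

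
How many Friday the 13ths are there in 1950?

The 13th falls on a Friday when the month's 13th has weekday Fri.
Jan 13 is Fri ✓; Feb 13 is Mon; Mar 13 is Mon; Apr 13 is Thu; May 13 is Sat; Jun 13 is Tue; Jul 13 is Thu; Aug 13 is Sun; Sep 13 is Wed; Oct 13 is Fri ✓; Nov 13 is Mon; Dec 13 is Wed.
Friday the 13ths: Jan, Oct.

2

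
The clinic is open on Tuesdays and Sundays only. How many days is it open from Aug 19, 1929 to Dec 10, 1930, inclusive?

137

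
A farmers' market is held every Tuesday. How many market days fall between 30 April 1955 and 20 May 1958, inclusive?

30 April 1955 is a Saturday.
From 30 April 1955 to 20 May 1958 is 1117 days inclusive.
1117 = 7 × 159 + 4, so there are 159 full weeks plus 4 extra days.
Each full week contributes one Tuesday: 159 so far.
The 4 extra days are Sat, Sun, Mon, Tue — 1 of them qualifies.
Total: 159 + 1 = 160.

160 Tuesdays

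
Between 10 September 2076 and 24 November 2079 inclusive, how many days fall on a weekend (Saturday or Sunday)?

334

10 September 2076 is a Thursday.
The range spans 1171 days (inclusive of both endpoints).
1171 = 7 × 167 + 2, so there are 167 full weeks plus 2 extra days.
Each full week contributes 2 weekend days (Sat, Sun): 167 × 2 = 334.
The 2 extra days are Thu, Fri — none qualify.
Total: 334 + 0 = 334.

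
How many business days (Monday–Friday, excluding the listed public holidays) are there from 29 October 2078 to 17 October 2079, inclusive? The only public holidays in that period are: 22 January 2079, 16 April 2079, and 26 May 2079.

251

29 October 2078 is a Saturday.
From 29 October 2078 to 17 October 2079 is 354 days inclusive.
354 = 7 × 50 + 4, so there are 50 full weeks plus 4 extra days.
Each full week contributes 5 weekdays (Mon–Fri): 50 × 5 = 250.
The 4 extra days are Sat, Sun, Mon, Tue — 2 of them qualify.
Total: 250 + 2 = 252.
Holidays: 22 January 2079 (Sun); 16 April 2079 (Sun); 26 May 2079 (Fri).
1 of the 3 holidays fall on weekdays; the rest are weekends and were already excluded.
Business days: 252 − 1 = 251.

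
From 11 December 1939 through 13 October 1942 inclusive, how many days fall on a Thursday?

11 December 1939 is a Monday.
That's 1038 days from start to end, counting both.
1038 = 7 × 148 + 2, so there are 148 full weeks plus 2 extra days.
Each full week contributes one Thursday: 148 so far.
The 2 extra days are Monday, Tuesday — none qualify.
Total: 148 + 0 = 148.

148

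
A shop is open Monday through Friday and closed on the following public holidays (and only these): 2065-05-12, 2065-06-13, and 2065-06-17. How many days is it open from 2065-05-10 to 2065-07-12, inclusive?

43

2065-05-10 is a Sunday.
The range spans 64 days (inclusive of both endpoints).
64 = 7 × 9 + 1, so there are 9 full weeks plus 1 extra day.
Each full week contributes 5 weekdays (Mon–Fri): 9 × 5 = 45.
The 1 extra day is Sun — none qualify.
Total: 45 + 0 = 45.
Holidays: 2065-05-12 (Tue); 2065-06-13 (Sat); 2065-06-17 (Wed).
2 of the 3 holidays fall on weekdays; the rest are weekends and were already excluded.
Business days: 45 − 2 = 43.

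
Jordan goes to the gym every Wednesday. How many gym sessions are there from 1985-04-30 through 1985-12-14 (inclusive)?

33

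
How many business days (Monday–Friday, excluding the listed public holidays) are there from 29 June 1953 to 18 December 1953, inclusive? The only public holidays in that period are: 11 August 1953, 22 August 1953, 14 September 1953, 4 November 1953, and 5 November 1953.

121

29 June 1953 is a Monday.
The range spans 173 days (inclusive of both endpoints).
173 = 7 × 24 + 5, so there are 24 full weeks plus 5 extra days.
Each full week contributes 5 weekdays (Mon–Fri): 24 × 5 = 120.
The 5 extra days are Monday, Tuesday, Wednesday, Thursday, Friday — 5 of them qualify.
Total: 120 + 5 = 125.
Holidays: 11 August 1953 (Tue); 22 August 1953 (Sat); 14 September 1953 (Mon); 4 November 1953 (Wed); 5 November 1953 (Thu).
4 of the 5 holidays fall on weekdays; the rest are weekends and were already excluded.
Business days: 125 − 4 = 121.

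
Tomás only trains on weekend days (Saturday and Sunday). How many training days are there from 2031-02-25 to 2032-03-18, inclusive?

2031-02-25 is a Tuesday.
From 2031-02-25 to 2032-03-18 is 388 days inclusive.
388 = 7 × 55 + 3, so there are 55 full weeks plus 3 extra days.
Each full week contributes 2 weekend days (Sat, Sun): 55 × 2 = 110.
The 3 extra days are Tuesday, Wednesday, Thursday — none qualify.
Total: 110 + 0 = 110.

110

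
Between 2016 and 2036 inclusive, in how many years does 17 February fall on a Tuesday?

Day of week of February 17 in each year:
2016: Wed, 2017: Fri, 2018: Sat, 2019: Sun, 2020: Mon, 2021: Wed, 2022: Thu, 2023: Fri, 2024: Sat, 2025: Mon, 2026: Tue ✓, 2027: Wed, 2028: Thu, 2029: Sat, 2030: Sun, 2031: Mon, 2032: Tue ✓, 2033: Thu, 2034: Fri, 2035: Sat, 2036: Sun
Tuesdays: 2026, 2032.

2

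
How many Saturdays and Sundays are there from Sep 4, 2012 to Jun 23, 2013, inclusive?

84

Sep 4, 2012 is a Tuesday.
That's 293 days from start to end, counting both.
293 = 7 × 41 + 6, so there are 41 full weeks plus 6 extra days.
Each full week contributes 2 weekend days (Sat, Sun): 41 × 2 = 82.
The 6 extra days are Tuesday, Wednesday, Thursday, Friday, Saturday, Sunday — 2 of them qualify.
Total: 82 + 2 = 84.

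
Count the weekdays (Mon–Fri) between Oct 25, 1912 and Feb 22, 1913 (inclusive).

86

Oct 25, 1912 is a Friday.
That's 121 days from start to end, counting both.
121 = 7 × 17 + 2, so there are 17 full weeks plus 2 extra days.
Each full week contributes 5 weekdays (Mon–Fri): 17 × 5 = 85.
The 2 extra days are Fri, Sat — 1 of them qualifies.
Total: 85 + 1 = 86.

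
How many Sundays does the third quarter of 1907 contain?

July 1, 1907 is a Monday.
That's 92 days from start to end, counting both.
92 = 7 × 13 + 1, so there are 13 full weeks plus 1 extra day.
Each full week contributes one Sunday: 13 so far.
The 1 extra day is Monday — none qualify.
Total: 13 + 0 = 13.

13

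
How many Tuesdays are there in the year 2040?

1 January 2040 is a Sunday.
From 1 January 2040 to 31 December 2040 is 366 days inclusive.
366 = 7 × 52 + 2, so there are 52 full weeks plus 2 extra days.
Each full week contributes one Tuesday: 52 so far.
The 2 extra days are Sun, Mon — none qualify.
Total: 52 + 0 = 52.

52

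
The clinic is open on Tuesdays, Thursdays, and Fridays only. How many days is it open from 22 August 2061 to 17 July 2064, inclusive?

455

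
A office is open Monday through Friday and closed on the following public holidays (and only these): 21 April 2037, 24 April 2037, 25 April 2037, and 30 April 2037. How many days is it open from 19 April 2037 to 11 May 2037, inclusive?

13

19 April 2037 is a Sunday.
From 19 April 2037 to 11 May 2037 is 23 days inclusive.
23 = 7 × 3 + 2, so there are 3 full weeks plus 2 extra days.
Each full week contributes 5 weekdays (Mon–Fri): 3 × 5 = 15.
The 2 extra days are Sunday, Monday — 1 of them qualifies.
Total: 15 + 1 = 16.
Holidays: 21 April 2037 (Tue); 24 April 2037 (Fri); 25 April 2037 (Sat); 30 April 2037 (Thu).
3 of the 4 holidays fall on weekdays; the rest are weekends and were already excluded.
Business days: 16 − 3 = 13.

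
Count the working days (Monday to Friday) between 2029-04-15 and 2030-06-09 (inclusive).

2029-04-15 is a Sunday.
The range spans 421 days (inclusive of both endpoints).
421 = 7 × 60 + 1, so there are 60 full weeks plus 1 extra day.
Each full week contributes 5 weekdays (Mon–Fri): 60 × 5 = 300.
The 1 extra day is Sun — none qualify.
Total: 300 + 0 = 300.

300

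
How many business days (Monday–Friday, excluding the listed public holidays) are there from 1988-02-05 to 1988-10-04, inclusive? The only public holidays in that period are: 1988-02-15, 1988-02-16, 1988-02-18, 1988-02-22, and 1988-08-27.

169

1988-02-05 is a Friday.
The range spans 243 days (inclusive of both endpoints).
243 = 7 × 34 + 5, so there are 34 full weeks plus 5 extra days.
Each full week contributes 5 weekdays (Mon–Fri): 34 × 5 = 170.
The 5 extra days are Fri, Sat, Sun, Mon, Tue — 3 of them qualify.
Total: 170 + 3 = 173.
Holidays: 1988-02-15 (Mon); 1988-02-16 (Tue); 1988-02-18 (Thu); 1988-02-22 (Mon); 1988-08-27 (Sat).
4 of the 5 holidays fall on weekdays; the rest are weekends and were already excluded.
Business days: 173 − 4 = 169.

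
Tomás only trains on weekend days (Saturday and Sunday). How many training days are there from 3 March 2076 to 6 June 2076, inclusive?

27

3 March 2076 is a Tuesday.
That's 96 days from start to end, counting both.
96 = 7 × 13 + 5, so there are 13 full weeks plus 5 extra days.
Each full week contributes 2 weekend days (Sat, Sun): 13 × 2 = 26.
The 5 extra days are Tue, Wed, Thu, Fri, Sat — 1 of them qualifies.
Total: 26 + 1 = 27.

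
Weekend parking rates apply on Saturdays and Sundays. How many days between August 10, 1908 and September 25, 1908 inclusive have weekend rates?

12

August 10, 1908 is a Monday.
That's 47 days from start to end, counting both.
47 = 7 × 6 + 5, so there are 6 full weeks plus 5 extra days.
Each full week contributes 2 weekend days (Sat, Sun): 6 × 2 = 12.
The 5 extra days are Mon, Tue, Wed, Thu, Fri — none qualify.
Total: 12 + 0 = 12.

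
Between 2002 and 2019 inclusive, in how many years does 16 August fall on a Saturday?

3

Day of week of August 16 in each year:
2002: Fri, 2003: Sat ✓, 2004: Mon, 2005: Tue, 2006: Wed, 2007: Thu, 2008: Sat ✓, 2009: Sun, 2010: Mon, 2011: Tue, 2012: Thu, 2013: Fri, 2014: Sat ✓, 2015: Sun, 2016: Tue, 2017: Wed, 2018: Thu, 2019: Fri
Saturdays: 2003, 2008, 2014.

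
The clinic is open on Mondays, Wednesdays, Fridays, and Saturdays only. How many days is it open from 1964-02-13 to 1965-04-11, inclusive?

242

1964-02-13 is a Thursday.
From 1964-02-13 to 1965-04-11 is 424 days inclusive.
424 = 7 × 60 + 4, so there are 60 full weeks plus 4 extra days.
Each full week contributes 4 days from the set (Mon, Wed, Fri, Sat): 60 × 4 = 240.
The 4 extra days are Thursday, Friday, Saturday, Sunday — 2 of them qualify.
Total: 240 + 2 = 242.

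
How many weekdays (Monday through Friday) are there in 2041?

261

Jan 1, 2041 is a Tuesday.
That's 365 days from start to end, counting both.
365 = 7 × 52 + 1, so there are 52 full weeks plus 1 extra day.
Each full week contributes 5 weekdays (Mon–Fri): 52 × 5 = 260.
The 1 extra day is Tue — 1 of them qualifies.
Total: 260 + 1 = 261.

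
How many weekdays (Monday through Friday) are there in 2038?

261

January 1, 2038 is a Friday.
The range spans 365 days (inclusive of both endpoints).
365 = 7 × 52 + 1, so there are 52 full weeks plus 1 extra day.
Each full week contributes 5 weekdays (Mon–Fri): 52 × 5 = 260.
The 1 extra day is Fri — 1 of them qualifies.
Total: 260 + 1 = 261.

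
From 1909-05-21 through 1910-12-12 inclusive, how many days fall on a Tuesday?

81 Tuesdays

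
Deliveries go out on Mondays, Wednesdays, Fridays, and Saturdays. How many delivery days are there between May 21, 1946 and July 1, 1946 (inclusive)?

May 21, 1946 is a Tuesday.
That's 42 days from start to end, counting both.
42 = 7 × 6, so the span is exactly 6 full weeks.
Each full week contributes 4 days from the set (Mon, Wed, Fri, Sat): 6 × 4 = 24.

24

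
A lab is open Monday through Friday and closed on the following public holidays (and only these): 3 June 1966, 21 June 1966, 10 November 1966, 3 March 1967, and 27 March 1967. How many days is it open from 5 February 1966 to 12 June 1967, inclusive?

346 working days

5 February 1966 is a Saturday.
From 5 February 1966 to 12 June 1967 is 493 days inclusive.
493 = 7 × 70 + 3, so there are 70 full weeks plus 3 extra days.
Each full week contributes 5 weekdays (Mon–Fri): 70 × 5 = 350.
The 3 extra days are Saturday, Sunday, Monday — 1 of them qualifies.
Total: 350 + 1 = 351.
Holidays: 3 June 1966 (Fri); 21 June 1966 (Tue); 10 November 1966 (Thu); 3 March 1967 (Fri); 27 March 1967 (Mon).
All 5 holidays fall on weekdays, so subtract 5.
Business days: 351 − 5 = 346.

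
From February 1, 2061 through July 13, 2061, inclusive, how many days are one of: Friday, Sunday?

46

February 1, 2061 is a Tuesday.
The range spans 163 days (inclusive of both endpoints).
163 = 7 × 23 + 2, so there are 23 full weeks plus 2 extra days.
Each full week contributes 2 days from the set (Fri, Sun): 23 × 2 = 46.
The 2 extra days are Tuesday, Wednesday — none qualify.
Total: 46 + 0 = 46.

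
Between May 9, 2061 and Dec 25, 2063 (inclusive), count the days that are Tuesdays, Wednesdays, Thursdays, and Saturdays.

549

May 9, 2061 is a Monday.
The range spans 961 days (inclusive of both endpoints).
961 = 7 × 137 + 2, so there are 137 full weeks plus 2 extra days.
Each full week contributes 4 days from the set (Tue, Wed, Thu, Sat): 137 × 4 = 548.
The 2 extra days are Monday, Tuesday — 1 of them qualifies.
Total: 548 + 1 = 549.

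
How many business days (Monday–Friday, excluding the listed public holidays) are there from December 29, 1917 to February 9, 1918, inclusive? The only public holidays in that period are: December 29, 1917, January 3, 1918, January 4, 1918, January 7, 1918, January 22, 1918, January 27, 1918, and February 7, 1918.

December 29, 1917 is a Saturday.
From December 29, 1917 to February 9, 1918 is 43 days inclusive.
43 = 7 × 6 + 1, so there are 6 full weeks plus 1 extra day.
Each full week contributes 5 weekdays (Mon–Fri): 6 × 5 = 30.
The 1 extra day is Sat — none qualify.
Total: 30 + 0 = 30.
Holidays: December 29, 1917 (Sat); January 3, 1918 (Thu); January 4, 1918 (Fri); January 7, 1918 (Mon); January 22, 1918 (Tue); January 27, 1918 (Sun); February 7, 1918 (Thu).
5 of the 7 holidays fall on weekdays; the rest are weekends and were already excluded.
Business days: 30 − 5 = 25.

25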